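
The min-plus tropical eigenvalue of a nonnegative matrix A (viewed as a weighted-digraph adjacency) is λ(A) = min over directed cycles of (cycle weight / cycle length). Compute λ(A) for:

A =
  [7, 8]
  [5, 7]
λ(A) = 13/2

Enumerate directed cycles and compute their means (weight / length). Sample:
  cycle 0 → 0: weight = 7, length = 1, mean = 7/1 ≈ 7.000
  cycle 1 → 1: weight = 7, length = 1, mean = 7/1 ≈ 7.000
  cycle 0 → 1 → 0: weight = 13, length = 2, mean = 13/2 ≈ 6.500
  cycle 1 → 0 → 1: weight = 13, length = 2, mean = 13/2 ≈ 6.500
Minimum mean = 6.500, attained e.g. along the cycle 0 → 1 → 0 with weight 13 and length 2. So λ(A) = 13/2 = 13/2.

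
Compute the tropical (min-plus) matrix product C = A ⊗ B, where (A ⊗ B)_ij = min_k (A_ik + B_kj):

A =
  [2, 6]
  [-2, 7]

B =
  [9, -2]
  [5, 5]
A ⊗ B =
  [11, 0]
  [7, -4]

Apply the min-plus product entry-by-entry:
  C[0][0] = min over k of (A[0][0] + B[0][0] = 2 + 9 = 11, A[0][1] + B[1][0] = 6 + 5 = 11) = 11 (attained at k = 0)
  C[0][1] = min over k of (A[0][0] + B[0][1] = 2 + -2 = 0, A[0][1] + B[1][1] = 6 + 5 = 11) = 0 (attained at k = 0)
  C[1][0] = min over k of (A[1][0] + B[0][0] = -2 + 9 = 7, A[1][1] + B[1][0] = 7 + 5 = 12) = 7 (attained at k = 0)
  C[1][1] = min over k of (A[1][0] + B[0][1] = -2 + -2 = -4, A[1][1] + B[1][1] = 7 + 5 = 12) = -4 (attained at k = 0)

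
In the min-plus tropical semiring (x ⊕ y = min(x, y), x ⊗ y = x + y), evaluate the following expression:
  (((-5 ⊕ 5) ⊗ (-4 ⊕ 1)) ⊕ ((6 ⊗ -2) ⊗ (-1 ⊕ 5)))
(((-5 ⊕ 5) ⊗ (-4 ⊕ 1)) ⊕ ((6 ⊗ -2) ⊗ (-1 ⊕ 5))) = -9

Expand innermost to outermost. Recall ⊕ takes the minimum of its arguments and ⊗ takes their sum. Working out the expression (((-5 ⊕ 5) ⊗ (-4 ⊕ 1)) ⊕ ((6 ⊗ -2) ⊗ (-1 ⊕ 5))) gives -9.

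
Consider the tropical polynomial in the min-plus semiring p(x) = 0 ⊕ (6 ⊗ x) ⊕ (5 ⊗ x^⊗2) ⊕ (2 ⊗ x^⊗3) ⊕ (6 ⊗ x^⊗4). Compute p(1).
p(1) = 0

A tropical monomial a ⊗ x^⊗i evaluates to a + i · x. Evaluating each term at x = 1:
  Term 0 contributes 0 + 0 · 1 = 0
  Term 1 contributes 6 + 1 · 1 = 7
  Term 2 contributes 5 + 2 · 1 = 7
  Term 3 contributes 2 + 3 · 1 = 5
  Term 4 contributes 6 + 4 · 1 = 10
p(1) = ⊕ of these = min[0, 7, 7, 5, 10] = 0.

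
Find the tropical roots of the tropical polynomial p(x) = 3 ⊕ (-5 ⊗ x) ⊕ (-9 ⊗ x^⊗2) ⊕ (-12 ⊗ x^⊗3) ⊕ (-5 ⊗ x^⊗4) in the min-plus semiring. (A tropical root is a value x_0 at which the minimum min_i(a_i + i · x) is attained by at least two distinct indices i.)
Roots: {-7, 3, 4, 8}

Each tropical root is a break point of the lower envelope of the lines y = a_i + i · x (there are 5 lines, with slopes 0, 1, ..., 4). Only the lines that attain the minimum somewhere contribute to roots; other lines are dominated. Here the surviving (envelope) indices are i = 4, i = 3, i = 2, i = 1, i = 0.
Intersections between consecutive envelope lines give the roots: for adjacent envelope indices i < j the intersection is x = (a_i − a_j) / (j − i). Reading off the sorted break points: {-7, 3, 4, 8}.
Verification: at each break x_0, at least two indices attain the minimum of min_i(a_i + i · x_0).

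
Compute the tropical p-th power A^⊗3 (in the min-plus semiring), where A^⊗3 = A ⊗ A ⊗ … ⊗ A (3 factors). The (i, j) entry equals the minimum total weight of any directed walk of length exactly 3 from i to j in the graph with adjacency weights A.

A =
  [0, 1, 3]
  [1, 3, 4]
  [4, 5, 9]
A^⊗3 =
  [0, 1, 3]
  [1, 2, 4]
  [4, 5, 7]

Each entry (A^⊗3)_ij equals the minimum over all length-3 walks i = v_0 → v_1 → … → v_3 = j of Σ_t A[v_t][v_{t+1}]. For example, for (i, j) = (0, 2) we minimise over 9 possible intermediate vertex sequences; the minimum is 3, attained along the walk 0 → 0 → 0 → 2.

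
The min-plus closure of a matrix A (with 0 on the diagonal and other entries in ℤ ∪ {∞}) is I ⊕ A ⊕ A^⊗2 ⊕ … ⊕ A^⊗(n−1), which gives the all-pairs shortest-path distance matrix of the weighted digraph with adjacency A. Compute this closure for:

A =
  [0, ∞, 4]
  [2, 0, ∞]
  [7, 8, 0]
Closure =
  [0, 12, 4]
  [2, 0, 6]
  [7, 8, 0]

This is the Floyd-Warshall all-pairs shortest-path computation. For each intermediate vertex k = 0, 1, …, 2, update dist[i][j] ← min(dist[i][j], dist[i][k] + dist[k][j]). The final matrix gives, for each (i, j), the minimum total weight of any directed path from i to j (possibly empty when i = j).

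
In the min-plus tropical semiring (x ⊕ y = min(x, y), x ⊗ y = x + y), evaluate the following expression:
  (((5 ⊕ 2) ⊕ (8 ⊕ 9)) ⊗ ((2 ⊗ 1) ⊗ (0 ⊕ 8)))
(((5 ⊕ 2) ⊕ (8 ⊕ 9)) ⊗ ((2 ⊗ 1) ⊗ (0 ⊕ 8))) = 5

Expand innermost to outermost. Recall ⊕ takes the minimum of its arguments and ⊗ takes their sum. Working out the expression (((5 ⊕ 2) ⊕ (8 ⊕ 9)) ⊗ ((2 ⊗ 1) ⊗ (0 ⊕ 8))) gives 5.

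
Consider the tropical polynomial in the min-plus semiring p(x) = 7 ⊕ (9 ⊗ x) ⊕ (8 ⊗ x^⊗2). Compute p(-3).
p(-3) = 2

A tropical monomial a ⊗ x^⊗i evaluates to a + i · x. Evaluating each term at x = -3:
  Term 0 contributes 7 + 0 · -3 = 7
  Term 1 contributes 9 + 1 · -3 = 6
  Term 2 contributes 8 + 2 · -3 = 2
p(-3) = ⊕ of these = min[7, 6, 2] = 2.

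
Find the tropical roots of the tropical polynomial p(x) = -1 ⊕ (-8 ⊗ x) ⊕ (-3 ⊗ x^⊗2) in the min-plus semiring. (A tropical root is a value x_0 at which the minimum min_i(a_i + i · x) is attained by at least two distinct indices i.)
Roots: {-5, 7}

Each tropical root is a break point of the lower envelope of the lines y = a_i + i · x (there are 3 lines, with slopes 0, 1, ..., 2). Only the lines that attain the minimum somewhere contribute to roots; other lines are dominated. Here the surviving (envelope) indices are i = 2, i = 1, i = 0.
Intersections between consecutive envelope lines give the roots: for adjacent envelope indices i < j the intersection is x = (a_i − a_j) / (j − i). Reading off the sorted break points: {-5, 7}.
Verification: at each break x_0, at least two indices attain the minimum of min_i(a_i + i · x_0).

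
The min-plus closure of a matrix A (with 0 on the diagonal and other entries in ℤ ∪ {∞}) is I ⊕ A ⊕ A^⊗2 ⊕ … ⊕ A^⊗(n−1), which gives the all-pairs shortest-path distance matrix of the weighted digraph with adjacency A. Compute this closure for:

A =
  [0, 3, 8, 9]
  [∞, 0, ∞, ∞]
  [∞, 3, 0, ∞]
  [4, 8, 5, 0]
Closure =
  [0, 3, 8, 9]
  [∞, 0, ∞, ∞]
  [∞, 3, 0, ∞]
  [4, 7, 5, 0]

This is the Floyd-Warshall all-pairs shortest-path computation. For each intermediate vertex k = 0, 1, …, 3, update dist[i][j] ← min(dist[i][j], dist[i][k] + dist[k][j]). The final matrix gives, for each (i, j), the minimum total weight of any directed path from i to j (possibly empty when i = j).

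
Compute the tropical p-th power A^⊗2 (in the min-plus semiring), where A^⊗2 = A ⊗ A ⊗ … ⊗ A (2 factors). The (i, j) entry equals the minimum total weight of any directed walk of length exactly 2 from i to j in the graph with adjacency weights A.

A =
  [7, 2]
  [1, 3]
A^⊗2 =
  [3, 5]
  [4, 3]

Each entry (A^⊗2)_ij equals the minimum over all length-2 walks i = v_0 → v_1 → … → v_2 = j of Σ_t A[v_t][v_{t+1}]. For example, for (i, j) = (0, 1) we minimise over 2 possible intermediate vertex sequences; the minimum is 5, attained along the walk 0 → 1 → 1.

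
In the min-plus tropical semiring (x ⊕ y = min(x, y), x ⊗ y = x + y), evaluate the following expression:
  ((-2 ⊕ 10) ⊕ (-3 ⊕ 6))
((-2 ⊕ 10) ⊕ (-3 ⊕ 6)) = -3

Expand innermost to outermost. Recall ⊕ takes the minimum of its arguments and ⊗ takes their sum. Working out the expression ((-2 ⊕ 10) ⊕ (-3 ⊕ 6)) gives -3.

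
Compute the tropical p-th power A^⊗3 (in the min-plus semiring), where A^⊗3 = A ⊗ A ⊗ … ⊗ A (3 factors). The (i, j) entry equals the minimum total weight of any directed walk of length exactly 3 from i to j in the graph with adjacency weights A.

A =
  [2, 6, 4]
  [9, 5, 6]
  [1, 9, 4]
A^⊗3 =
  [6, 10, 8]
  [9, 13, 11]
  [5, 9, 7]

Each entry (A^⊗3)_ij equals the minimum over all length-3 walks i = v_0 → v_1 → … → v_3 = j of Σ_t A[v_t][v_{t+1}]. For example, for (i, j) = (0, 2) we minimise over 9 possible intermediate vertex sequences; the minimum is 8, attained along the walk 0 → 0 → 0 → 2.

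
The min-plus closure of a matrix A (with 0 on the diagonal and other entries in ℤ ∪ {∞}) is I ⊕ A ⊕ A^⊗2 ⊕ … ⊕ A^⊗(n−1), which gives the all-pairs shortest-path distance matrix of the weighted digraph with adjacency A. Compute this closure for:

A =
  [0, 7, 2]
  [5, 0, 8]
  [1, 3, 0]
Closure =
  [0, 5, 2]
  [5, 0, 7]
  [1, 3, 0]

This is the Floyd-Warshall all-pairs shortest-path computation. For each intermediate vertex k = 0, 1, …, 2, update dist[i][j] ← min(dist[i][j], dist[i][k] + dist[k][j]). The final matrix gives, for each (i, j), the minimum total weight of any directed path from i to j (possibly empty when i = j).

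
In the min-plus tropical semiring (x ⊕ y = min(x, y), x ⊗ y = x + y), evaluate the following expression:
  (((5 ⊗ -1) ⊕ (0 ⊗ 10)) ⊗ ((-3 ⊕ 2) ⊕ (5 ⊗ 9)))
(((5 ⊗ -1) ⊕ (0 ⊗ 10)) ⊗ ((-3 ⊕ 2) ⊕ (5 ⊗ 9))) = 1

Expand innermost to outermost. Recall ⊕ takes the minimum of its arguments and ⊗ takes their sum. Working out the expression (((5 ⊗ -1) ⊕ (0 ⊗ 10)) ⊗ ((-3 ⊕ 2) ⊕ (5 ⊗ 9))) gives 1.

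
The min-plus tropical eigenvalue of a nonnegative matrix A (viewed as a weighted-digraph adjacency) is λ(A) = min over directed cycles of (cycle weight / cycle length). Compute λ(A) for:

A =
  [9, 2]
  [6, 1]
λ(A) = 1

Enumerate directed cycles and compute their means (weight / length). Sample:
  cycle 0 → 0: weight = 9, length = 1, mean = 9/1 ≈ 9.000
  cycle 1 → 1: weight = 1, length = 1, mean = 1/1 ≈ 1.000
  cycle 0 → 1 → 0: weight = 8, length = 2, mean = 8/2 ≈ 4.000
  cycle 1 → 0 → 1: weight = 8, length = 2, mean = 8/2 ≈ 4.000
Minimum mean = 1.000, attained e.g. along the cycle 1 → 1 with weight 1 and length 1. So λ(A) = 1/1 = 1.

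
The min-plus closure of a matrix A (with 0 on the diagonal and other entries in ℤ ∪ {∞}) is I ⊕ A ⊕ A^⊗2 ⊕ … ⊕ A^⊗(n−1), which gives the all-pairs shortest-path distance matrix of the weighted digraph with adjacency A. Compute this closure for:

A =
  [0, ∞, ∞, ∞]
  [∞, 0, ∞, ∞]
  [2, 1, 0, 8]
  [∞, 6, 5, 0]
Closure =
  [0, ∞, ∞, ∞]
  [∞, 0, ∞, ∞]
  [2, 1, 0, 8]
  [7, 6, 5, 0]

This is the Floyd-Warshall all-pairs shortest-path computation. For each intermediate vertex k = 0, 1, …, 3, update dist[i][j] ← min(dist[i][j], dist[i][k] + dist[k][j]). The final matrix gives, for each (i, j), the minimum total weight of any directed path from i to j (possibly empty when i = j).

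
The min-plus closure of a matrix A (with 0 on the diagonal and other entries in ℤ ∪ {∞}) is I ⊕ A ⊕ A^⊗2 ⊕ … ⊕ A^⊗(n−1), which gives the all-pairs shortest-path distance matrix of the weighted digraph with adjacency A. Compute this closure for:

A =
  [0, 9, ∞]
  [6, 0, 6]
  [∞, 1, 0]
Closure =
  [0, 9, 15]
  [6, 0, 6]
  [7, 1, 0]

This is the Floyd-Warshall all-pairs shortest-path computation. For each intermediate vertex k = 0, 1, …, 2, update dist[i][j] ← min(dist[i][j], dist[i][k] + dist[k][j]). The final matrix gives, for each (i, j), the minimum total weight of any directed path from i to j (possibly empty when i = j).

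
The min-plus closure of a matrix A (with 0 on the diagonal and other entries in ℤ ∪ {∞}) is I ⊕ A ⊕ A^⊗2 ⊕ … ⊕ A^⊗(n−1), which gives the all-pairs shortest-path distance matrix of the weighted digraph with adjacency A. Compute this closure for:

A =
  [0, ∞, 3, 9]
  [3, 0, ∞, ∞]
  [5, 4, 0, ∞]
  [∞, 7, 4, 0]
Closure =
  [0, 7, 3, 9]
  [3, 0, 6, 12]
  [5, 4, 0, 14]
  [9, 7, 4, 0]

This is the Floyd-Warshall all-pairs shortest-path computation. For each intermediate vertex k = 0, 1, …, 3, update dist[i][j] ← min(dist[i][j], dist[i][k] + dist[k][j]). The final matrix gives, for each (i, j), the minimum total weight of any directed path from i to j (possibly empty when i = j).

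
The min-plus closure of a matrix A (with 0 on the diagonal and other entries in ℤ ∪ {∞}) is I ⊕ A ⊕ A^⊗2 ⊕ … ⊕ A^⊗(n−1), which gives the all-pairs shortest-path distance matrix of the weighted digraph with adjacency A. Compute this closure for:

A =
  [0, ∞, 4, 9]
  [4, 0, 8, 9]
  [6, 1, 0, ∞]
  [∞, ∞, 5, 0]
Closure =
  [0, 5, 4, 9]
  [4, 0, 8, 9]
  [5, 1, 0, 10]
  [10, 6, 5, 0]

This is the Floyd-Warshall all-pairs shortest-path computation. For each intermediate vertex k = 0, 1, …, 3, update dist[i][j] ← min(dist[i][j], dist[i][k] + dist[k][j]). The final matrix gives, for each (i, j), the minimum total weight of any directed path from i to j (possibly empty when i = j).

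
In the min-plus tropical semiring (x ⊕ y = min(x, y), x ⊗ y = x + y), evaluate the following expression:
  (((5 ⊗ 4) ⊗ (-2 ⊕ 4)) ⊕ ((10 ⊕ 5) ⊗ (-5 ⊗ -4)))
(((5 ⊗ 4) ⊗ (-2 ⊕ 4)) ⊕ ((10 ⊕ 5) ⊗ (-5 ⊗ -4))) = -4

Expand innermost to outermost. Recall ⊕ takes the minimum of its arguments and ⊗ takes their sum. Working out the expression (((5 ⊗ 4) ⊗ (-2 ⊕ 4)) ⊕ ((10 ⊕ 5) ⊗ (-5 ⊗ -4))) gives -4.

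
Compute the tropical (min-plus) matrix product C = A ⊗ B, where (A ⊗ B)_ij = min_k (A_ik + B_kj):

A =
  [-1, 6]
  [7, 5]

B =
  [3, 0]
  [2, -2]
A ⊗ B =
  [2, -1]
  [7, 3]

Apply the min-plus product entry-by-entry:
  C[0][0] = min over k of (A[0][0] + B[0][0] = -1 + 3 = 2, A[0][1] + B[1][0] = 6 + 2 = 8) = 2 (attained at k = 0)
  C[0][1] = min over k of (A[0][0] + B[0][1] = -1 + 0 = -1, A[0][1] + B[1][1] = 6 + -2 = 4) = -1 (attained at k = 0)
  C[1][0] = min over k of (A[1][0] + B[0][0] = 7 + 3 = 10, A[1][1] + B[1][0] = 5 + 2 = 7) = 7 (attained at k = 1)
  C[1][1] = min over k of (A[1][0] + B[0][1] = 7 + 0 = 7, A[1][1] + B[1][1] = 5 + -2 = 3) = 3 (attained at k = 1)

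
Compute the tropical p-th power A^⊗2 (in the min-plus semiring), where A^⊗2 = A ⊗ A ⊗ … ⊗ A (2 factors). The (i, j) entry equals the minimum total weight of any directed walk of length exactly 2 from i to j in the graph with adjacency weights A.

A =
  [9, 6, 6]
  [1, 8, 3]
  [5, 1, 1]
A^⊗2 =
  [7, 7, 7]
  [8, 4, 4]
  [2, 2, 2]

Each entry (A^⊗2)_ij equals the minimum over all length-2 walks i = v_0 → v_1 → … → v_2 = j of Σ_t A[v_t][v_{t+1}]. For example, for (i, j) = (0, 2) we minimise over 3 possible intermediate vertex sequences; the minimum is 7, attained along the walk 0 → 2 → 2.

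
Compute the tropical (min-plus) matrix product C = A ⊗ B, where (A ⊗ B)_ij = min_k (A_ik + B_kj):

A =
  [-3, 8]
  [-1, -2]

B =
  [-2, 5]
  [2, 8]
A ⊗ B =
  [-5, 2]
  [-3, 4]

Apply the min-plus product entry-by-entry:
  C[0][0] = min over k of (A[0][0] + B[0][0] = -3 + -2 = -5, A[0][1] + B[1][0] = 8 + 2 = 10) = -5 (attained at k = 0)
  C[0][1] = min over k of (A[0][0] + B[0][1] = -3 + 5 = 2, A[0][1] + B[1][1] = 8 + 8 = 16) = 2 (attained at k = 0)
  C[1][0] = min over k of (A[1][0] + B[0][0] = -1 + -2 = -3, A[1][1] + B[1][0] = -2 + 2 = 0) = -3 (attained at k = 0)
  C[1][1] = min over k of (A[1][0] + B[0][1] = -1 + 5 = 4, A[1][1] + B[1][1] = -2 + 8 = 6) = 4 (attained at k = 0)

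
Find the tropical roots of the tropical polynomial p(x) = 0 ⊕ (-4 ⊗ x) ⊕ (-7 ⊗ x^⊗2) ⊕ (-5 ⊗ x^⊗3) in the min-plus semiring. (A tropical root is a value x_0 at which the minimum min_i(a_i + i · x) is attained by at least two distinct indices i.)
Roots: {-2, 3, 4}

Each tropical root is a break point of the lower envelope of the lines y = a_i + i · x (there are 4 lines, with slopes 0, 1, ..., 3). Only the lines that attain the minimum somewhere contribute to roots; other lines are dominated. Here the surviving (envelope) indices are i = 3, i = 2, i = 1, i = 0.
Intersections between consecutive envelope lines give the roots: for adjacent envelope indices i < j the intersection is x = (a_i − a_j) / (j − i). Reading off the sorted break points: {-2, 3, 4}.
Verification: at each break x_0, at least two indices attain the minimum of min_i(a_i + i · x_0).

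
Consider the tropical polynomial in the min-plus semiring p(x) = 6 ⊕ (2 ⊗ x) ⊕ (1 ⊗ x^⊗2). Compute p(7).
p(7) = 6

A tropical monomial a ⊗ x^⊗i evaluates to a + i · x. Evaluating each term at x = 7:
  Term 0 contributes 6 + 0 · 7 = 6
  Term 1 contributes 2 + 1 · 7 = 9
  Term 2 contributes 1 + 2 · 7 = 15
p(7) = ⊕ of these = min[6, 9, 15] = 6.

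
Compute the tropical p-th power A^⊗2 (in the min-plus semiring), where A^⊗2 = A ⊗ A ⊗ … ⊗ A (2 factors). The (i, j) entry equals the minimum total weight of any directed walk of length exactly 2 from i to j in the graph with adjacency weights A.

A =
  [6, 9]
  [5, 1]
A^⊗2 =
  [12, 10]
  [6, 2]

Each entry (A^⊗2)_ij equals the minimum over all length-2 walks i = v_0 → v_1 → … → v_2 = j of Σ_t A[v_t][v_{t+1}]. For example, for (i, j) = (0, 1) we minimise over 2 possible intermediate vertex sequences; the minimum is 10, attained along the walk 0 → 1 → 1.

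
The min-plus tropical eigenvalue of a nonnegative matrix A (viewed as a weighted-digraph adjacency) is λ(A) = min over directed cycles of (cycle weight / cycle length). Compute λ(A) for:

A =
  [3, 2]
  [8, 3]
λ(A) = 3

Enumerate directed cycles and compute their means (weight / length). Sample:
  cycle 0 → 0: weight = 3, length = 1, mean = 3/1 ≈ 3.000
  cycle 1 → 1: weight = 3, length = 1, mean = 3/1 ≈ 3.000
  cycle 0 → 1 → 0: weight = 10, length = 2, mean = 10/2 ≈ 5.000
  cycle 1 → 0 → 1: weight = 10, length = 2, mean = 10/2 ≈ 5.000
Minimum mean = 3.000, attained e.g. along the cycle 0 → 0 with weight 3 and length 1. So λ(A) = 3/1 = 3.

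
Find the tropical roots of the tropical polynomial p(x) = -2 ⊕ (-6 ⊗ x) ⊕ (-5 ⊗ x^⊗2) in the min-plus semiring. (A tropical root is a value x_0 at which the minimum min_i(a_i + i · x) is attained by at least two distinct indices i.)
Roots: {-1, 4}

Each tropical root is a break point of the lower envelope of the lines y = a_i + i · x (there are 3 lines, with slopes 0, 1, ..., 2). Only the lines that attain the minimum somewhere contribute to roots; other lines are dominated. Here the surviving (envelope) indices are i = 2, i = 1, i = 0.
Intersections between consecutive envelope lines give the roots: for adjacent envelope indices i < j the intersection is x = (a_i − a_j) / (j − i). Reading off the sorted break points: {-1, 4}.
Verification: at each break x_0, at least two indices attain the minimum of min_i(a_i + i · x_0).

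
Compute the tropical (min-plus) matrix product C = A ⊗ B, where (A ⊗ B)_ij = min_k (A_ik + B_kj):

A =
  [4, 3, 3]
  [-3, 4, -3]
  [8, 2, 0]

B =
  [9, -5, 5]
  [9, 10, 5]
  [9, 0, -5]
A ⊗ B =
  [12, -1, -2]
  [6, -8, -8]
  [9, 0, -5]

Apply the min-plus product entry-by-entry:
  C[0][0] = min over k of (A[0][0] + B[0][0] = 4 + 9 = 13, A[0][1] + B[1][0] = 3 + 9 = 12, A[0][2] + B[2][0] = 3 + 9 = 12) = 12 (attained at k = 1)
  C[0][1] = min over k of (A[0][0] + B[0][1] = 4 + -5 = -1, A[0][1] + B[1][1] = 3 + 10 = 13, A[0][2] + B[2][1] = 3 + 0 = 3) = -1 (attained at k = 0)
  C[0][2] = min over k of (A[0][0] + B[0][2] = 4 + 5 = 9, A[0][1] + B[1][2] = 3 + 5 = 8, A[0][2] + B[2][2] = 3 + -5 = -2) = -2 (attained at k = 2)
  C[1][0] = min over k of (A[1][0] + B[0][0] = -3 + 9 = 6, A[1][1] + B[1][0] = 4 + 9 = 13, A[1][2] + B[2][0] = -3 + 9 = 6) = 6 (attained at k = 0)
  C[1][1] = min over k of (A[1][0] + B[0][1] = -3 + -5 = -8, A[1][1] + B[1][1] = 4 + 10 = 14, A[1][2] + B[2][1] = -3 + 0 = -3) = -8 (attained at k = 0)
  C[1][2] = min over k of (A[1][0] + B[0][2] = -3 + 5 = 2, A[1][1] + B[1][2] = 4 + 5 = 9, A[1][2] + B[2][2] = -3 + -5 = -8) = -8 (attained at k = 2)
  C[2][0] = min over k of (A[2][0] + B[0][0] = 8 + 9 = 17, A[2][1] + B[1][0] = 2 + 9 = 11, A[2][2] + B[2][0] = 0 + 9 = 9) = 9 (attained at k = 2)
  C[2][1] = min over k of (A[2][0] + B[0][1] = 8 + -5 = 3, A[2][1] + B[1][1] = 2 + 10 = 12, A[2][2] + B[2][1] = 0 + 0 = 0) = 0 (attained at k = 2)
  C[2][2] = min over k of (A[2][0] + B[0][2] = 8 + 5 = 13, A[2][1] + B[1][2] = 2 + 5 = 7, A[2][2] + B[2][2] = 0 + -5 = -5) = -5 (attained at k = 2)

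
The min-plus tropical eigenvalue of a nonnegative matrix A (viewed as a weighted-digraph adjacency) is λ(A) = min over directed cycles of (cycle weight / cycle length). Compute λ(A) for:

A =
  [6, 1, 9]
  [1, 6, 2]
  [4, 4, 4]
λ(A) = 1

Enumerate directed cycles and compute their means (weight / length). Sample:
  cycle 0 → 0: weight = 6, length = 1, mean = 6/1 ≈ 6.000
  cycle 1 → 1: weight = 6, length = 1, mean = 6/1 ≈ 6.000
  cycle 2 → 2: weight = 4, length = 1, mean = 4/1 ≈ 4.000
  cycle 0 → 1 → 0: weight = 2, length = 2, mean = 2/2 ≈ 1.000
  cycle 0 → 2 → 0: weight = 13, length = 2, mean = 13/2 ≈ 6.500
  cycle 1 → 0 → 1: weight = 2, length = 2, mean = 2/2 ≈ 1.000
Minimum mean = 1.000, attained e.g. along the cycle 0 → 1 → 0 with weight 2 and length 2. So λ(A) = 2/2 = 1.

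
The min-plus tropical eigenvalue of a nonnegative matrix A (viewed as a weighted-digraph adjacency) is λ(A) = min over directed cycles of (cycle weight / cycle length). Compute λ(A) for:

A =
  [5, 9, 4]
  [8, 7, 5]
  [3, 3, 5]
λ(A) = 7/2

Enumerate directed cycles and compute their means (weight / length). Sample:
  cycle 0 → 0: weight = 5, length = 1, mean = 5/1 ≈ 5.000
  cycle 1 → 1: weight = 7, length = 1, mean = 7/1 ≈ 7.000
  cycle 2 → 2: weight = 5, length = 1, mean = 5/1 ≈ 5.000
  cycle 0 → 1 → 0: weight = 17, length = 2, mean = 17/2 ≈ 8.500
  cycle 0 → 2 → 0: weight = 7, length = 2, mean = 7/2 ≈ 3.500
  cycle 1 → 0 → 1: weight = 17, length = 2, mean = 17/2 ≈ 8.500
Minimum mean = 3.500, attained e.g. along the cycle 0 → 2 → 0 with weight 7 and length 2. So λ(A) = 7/2 = 7/2.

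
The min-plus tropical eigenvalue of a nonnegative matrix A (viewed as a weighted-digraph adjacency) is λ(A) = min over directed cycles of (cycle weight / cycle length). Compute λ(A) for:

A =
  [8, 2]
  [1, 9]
λ(A) = 3/2

Enumerate directed cycles and compute their means (weight / length). Sample:
  cycle 0 → 0: weight = 8, length = 1, mean = 8/1 ≈ 8.000
  cycle 1 → 1: weight = 9, length = 1, mean = 9/1 ≈ 9.000
  cycle 0 → 1 → 0: weight = 3, length = 2, mean = 3/2 ≈ 1.500
  cycle 1 → 0 → 1: weight = 3, length = 2, mean = 3/2 ≈ 1.500
Minimum mean = 1.500, attained e.g. along the cycle 0 → 1 → 0 with weight 3 and length 2. So λ(A) = 3/2 = 3/2.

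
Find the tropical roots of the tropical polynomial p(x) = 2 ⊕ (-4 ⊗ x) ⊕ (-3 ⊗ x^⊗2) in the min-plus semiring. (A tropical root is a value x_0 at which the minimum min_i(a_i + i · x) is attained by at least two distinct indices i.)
Roots: {-1, 6}

Each tropical root is a break point of the lower envelope of the lines y = a_i + i · x (there are 3 lines, with slopes 0, 1, ..., 2). Only the lines that attain the minimum somewhere contribute to roots; other lines are dominated. Here the surviving (envelope) indices are i = 2, i = 1, i = 0.
Intersections between consecutive envelope lines give the roots: for adjacent envelope indices i < j the intersection is x = (a_i − a_j) / (j − i). Reading off the sorted break points: {-1, 6}.
Verification: at each break x_0, at least two indices attain the minimum of min_i(a_i + i · x_0).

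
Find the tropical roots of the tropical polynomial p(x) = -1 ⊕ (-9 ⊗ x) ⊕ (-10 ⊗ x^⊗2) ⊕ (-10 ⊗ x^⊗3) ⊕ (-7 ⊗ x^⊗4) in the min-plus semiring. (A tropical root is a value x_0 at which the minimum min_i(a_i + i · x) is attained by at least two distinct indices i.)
Roots: {-3, 0, 1, 8}

Each tropical root is a break point of the lower envelope of the lines y = a_i + i · x (there are 5 lines, with slopes 0, 1, ..., 4). Only the lines that attain the minimum somewhere contribute to roots; other lines are dominated. Here the surviving (envelope) indices are i = 4, i = 3, i = 2, i = 1, i = 0.
Intersections between consecutive envelope lines give the roots: for adjacent envelope indices i < j the intersection is x = (a_i − a_j) / (j − i). Reading off the sorted break points: {-3, 0, 1, 8}.
Verification: at each break x_0, at least two indices attain the minimum of min_i(a_i + i · x_0).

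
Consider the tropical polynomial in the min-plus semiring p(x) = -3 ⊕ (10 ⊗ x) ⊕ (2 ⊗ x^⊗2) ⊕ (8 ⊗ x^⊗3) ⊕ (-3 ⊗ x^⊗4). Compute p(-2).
p(-2) = -11

A tropical monomial a ⊗ x^⊗i evaluates to a + i · x. Evaluating each term at x = -2:
  Term 0 contributes -3 + 0 · -2 = -3
  Term 1 contributes 10 + 1 · -2 = 8
  Term 2 contributes 2 + 2 · -2 = -2
  Term 3 contributes 8 + 3 · -2 = 2
  Term 4 contributes -3 + 4 · -2 = -11
p(-2) = ⊕ of these = min[-3, 8, -2, 2, -11] = -11.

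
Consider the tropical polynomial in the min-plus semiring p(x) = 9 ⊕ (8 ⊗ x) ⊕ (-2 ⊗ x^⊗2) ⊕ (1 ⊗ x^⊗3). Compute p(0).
p(0) = -2

A tropical monomial a ⊗ x^⊗i evaluates to a + i · x. Evaluating each term at x = 0:
  Term 0 contributes 9 + 0 · 0 = 9
  Term 1 contributes 8 + 1 · 0 = 8
  Term 2 contributes -2 + 2 · 0 = -2
  Term 3 contributes 1 + 3 · 0 = 1
p(0) = ⊕ of these = min[9, 8, -2, 1] = -2.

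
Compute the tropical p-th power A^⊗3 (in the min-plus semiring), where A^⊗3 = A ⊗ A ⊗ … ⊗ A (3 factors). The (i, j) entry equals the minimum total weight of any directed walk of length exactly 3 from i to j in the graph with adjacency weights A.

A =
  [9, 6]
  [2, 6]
A^⊗3 =
  [14, 14]
  [10, 14]

Each entry (A^⊗3)_ij equals the minimum over all length-3 walks i = v_0 → v_1 → … → v_3 = j of Σ_t A[v_t][v_{t+1}]. For example, for (i, j) = (0, 1) we minimise over 4 possible intermediate vertex sequences; the minimum is 14, attained along the walk 0 → 1 → 0 → 1.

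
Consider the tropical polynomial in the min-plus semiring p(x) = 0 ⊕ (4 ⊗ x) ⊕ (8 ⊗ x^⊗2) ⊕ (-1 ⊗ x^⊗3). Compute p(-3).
p(-3) = -10

A tropical monomial a ⊗ x^⊗i evaluates to a + i · x. Evaluating each term at x = -3:
  Term 0 contributes 0 + 0 · -3 = 0
  Term 1 contributes 4 + 1 · -3 = 1
  Term 2 contributes 8 + 2 · -3 = 2
  Term 3 contributes -1 + 3 · -3 = -10
p(-3) = ⊕ of these = min[0, 1, 2, -10] = -10.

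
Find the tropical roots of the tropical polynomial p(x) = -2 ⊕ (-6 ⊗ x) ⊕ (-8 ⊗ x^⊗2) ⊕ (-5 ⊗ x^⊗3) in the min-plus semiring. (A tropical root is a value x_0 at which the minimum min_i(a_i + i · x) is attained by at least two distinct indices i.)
Roots: {-3, 2, 4}

Each tropical root is a break point of the lower envelope of the lines y = a_i + i · x (there are 4 lines, with slopes 0, 1, ..., 3). Only the lines that attain the minimum somewhere contribute to roots; other lines are dominated. Here the surviving (envelope) indices are i = 3, i = 2, i = 1, i = 0.
Intersections between consecutive envelope lines give the roots: for adjacent envelope indices i < j the intersection is x = (a_i − a_j) / (j − i). Reading off the sorted break points: {-3, 2, 4}.
Verification: at each break x_0, at least two indices attain the minimum of min_i(a_i + i · x_0).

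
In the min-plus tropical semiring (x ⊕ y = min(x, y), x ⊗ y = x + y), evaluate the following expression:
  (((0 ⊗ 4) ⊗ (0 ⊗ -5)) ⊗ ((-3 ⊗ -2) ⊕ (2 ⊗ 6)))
(((0 ⊗ 4) ⊗ (0 ⊗ -5)) ⊗ ((-3 ⊗ -2) ⊕ (2 ⊗ 6))) = -6

Expand innermost to outermost. Recall ⊕ takes the minimum of its arguments and ⊗ takes their sum. Working out the expression (((0 ⊗ 4) ⊗ (0 ⊗ -5)) ⊗ ((-3 ⊗ -2) ⊕ (2 ⊗ 6))) gives -6.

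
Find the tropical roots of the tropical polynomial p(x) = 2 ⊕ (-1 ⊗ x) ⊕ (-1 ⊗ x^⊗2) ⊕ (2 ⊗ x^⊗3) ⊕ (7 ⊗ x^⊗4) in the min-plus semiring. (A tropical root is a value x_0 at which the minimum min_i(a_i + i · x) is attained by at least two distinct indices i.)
Roots: {-5, -3, 0, 3}

Each tropical root is a break point of the lower envelope of the lines y = a_i + i · x (there are 5 lines, with slopes 0, 1, ..., 4). Only the lines that attain the minimum somewhere contribute to roots; other lines are dominated. Here the surviving (envelope) indices are i = 4, i = 3, i = 2, i = 1, i = 0.
Intersections between consecutive envelope lines give the roots: for adjacent envelope indices i < j the intersection is x = (a_i − a_j) / (j − i). Reading off the sorted break points: {-5, -3, 0, 3}.
Verification: at each break x_0, at least two indices attain the minimum of min_i(a_i + i · x_0).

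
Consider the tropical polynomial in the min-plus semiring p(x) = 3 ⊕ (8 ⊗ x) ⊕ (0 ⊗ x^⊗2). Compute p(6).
p(6) = 3

A tropical monomial a ⊗ x^⊗i evaluates to a + i · x. Evaluating each term at x = 6:
  Term 0 contributes 3 + 0 · 6 = 3
  Term 1 contributes 8 + 1 · 6 = 14
  Term 2 contributes 0 + 2 · 6 = 12
p(6) = ⊕ of these = min[3, 14, 12] = 3.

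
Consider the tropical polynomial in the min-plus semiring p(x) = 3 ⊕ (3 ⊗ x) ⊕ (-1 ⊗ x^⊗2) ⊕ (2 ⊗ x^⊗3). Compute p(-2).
p(-2) = -5

A tropical monomial a ⊗ x^⊗i evaluates to a + i · x. Evaluating each term at x = -2:
  Term 0 contributes 3 + 0 · -2 = 3
  Term 1 contributes 3 + 1 · -2 = 1
  Term 2 contributes -1 + 2 · -2 = -5
  Term 3 contributes 2 + 3 · -2 = -4
p(-2) = ⊕ of these = min[3, 1, -5, -4] = -5.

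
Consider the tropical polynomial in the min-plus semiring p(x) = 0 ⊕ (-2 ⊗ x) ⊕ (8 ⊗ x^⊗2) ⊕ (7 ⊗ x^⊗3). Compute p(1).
p(1) = -1

A tropical monomial a ⊗ x^⊗i evaluates to a + i · x. Evaluating each term at x = 1:
  Term 0 contributes 0 + 0 · 1 = 0
  Term 1 contributes -2 + 1 · 1 = -1
  Term 2 contributes 8 + 2 · 1 = 10
  Term 3 contributes 7 + 3 · 1 = 10
p(1) = ⊕ of these = min[0, -1, 10, 10] = -1.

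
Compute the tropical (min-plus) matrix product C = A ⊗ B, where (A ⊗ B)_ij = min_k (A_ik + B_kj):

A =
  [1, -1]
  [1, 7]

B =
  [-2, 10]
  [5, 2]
A ⊗ B =
  [-1, 1]
  [-1, 9]

Apply the min-plus product entry-by-entry:
  C[0][0] = min over k of (A[0][0] + B[0][0] = 1 + -2 = -1, A[0][1] + B[1][0] = -1 + 5 = 4) = -1 (attained at k = 0)
  C[0][1] = min over k of (A[0][0] + B[0][1] = 1 + 10 = 11, A[0][1] + B[1][1] = -1 + 2 = 1) = 1 (attained at k = 1)
  C[1][0] = min over k of (A[1][0] + B[0][0] = 1 + -2 = -1, A[1][1] + B[1][0] = 7 + 5 = 12) = -1 (attained at k = 0)
  C[1][1] = min over k of (A[1][0] + B[0][1] = 1 + 10 = 11, A[1][1] + B[1][1] = 7 + 2 = 9) = 9 (attained at k = 1)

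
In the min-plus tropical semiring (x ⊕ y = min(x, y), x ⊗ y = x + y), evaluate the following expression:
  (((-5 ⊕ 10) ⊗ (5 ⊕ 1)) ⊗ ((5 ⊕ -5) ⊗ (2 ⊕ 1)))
(((-5 ⊕ 10) ⊗ (5 ⊕ 1)) ⊗ ((5 ⊕ -5) ⊗ (2 ⊕ 1))) = -8

Expand innermost to outermost. Recall ⊕ takes the minimum of its arguments and ⊗ takes their sum. Working out the expression (((-5 ⊕ 10) ⊗ (5 ⊕ 1)) ⊗ ((5 ⊕ -5) ⊗ (2 ⊕ 1))) gives -8.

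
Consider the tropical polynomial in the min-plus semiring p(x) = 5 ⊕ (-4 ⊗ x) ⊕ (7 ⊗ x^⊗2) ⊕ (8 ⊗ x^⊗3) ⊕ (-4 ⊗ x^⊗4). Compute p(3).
p(3) = -1

A tropical monomial a ⊗ x^⊗i evaluates to a + i · x. Evaluating each term at x = 3:
  Term 0 contributes 5 + 0 · 3 = 5
  Term 1 contributes -4 + 1 · 3 = -1
  Term 2 contributes 7 + 2 · 3 = 13
  Term 3 contributes 8 + 3 · 3 = 17
  Term 4 contributes -4 + 4 · 3 = 8
p(3) = ⊕ of these = min[5, -1, 13, 17, 8] = -1.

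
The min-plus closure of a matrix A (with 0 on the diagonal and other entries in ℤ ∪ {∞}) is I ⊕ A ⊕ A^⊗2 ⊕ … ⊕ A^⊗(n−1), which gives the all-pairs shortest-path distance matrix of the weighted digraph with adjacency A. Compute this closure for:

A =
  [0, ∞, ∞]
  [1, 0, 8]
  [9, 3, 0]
Closure =
  [0, ∞, ∞]
  [1, 0, 8]
  [4, 3, 0]

This is the Floyd-Warshall all-pairs shortest-path computation. For each intermediate vertex k = 0, 1, …, 2, update dist[i][j] ← min(dist[i][j], dist[i][k] + dist[k][j]). The final matrix gives, for each (i, j), the minimum total weight of any directed path from i to j (possibly empty when i = j).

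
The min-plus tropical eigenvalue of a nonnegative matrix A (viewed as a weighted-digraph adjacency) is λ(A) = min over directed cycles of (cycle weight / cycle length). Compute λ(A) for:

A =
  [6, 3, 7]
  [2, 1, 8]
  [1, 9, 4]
λ(A) = 1

Enumerate directed cycles and compute their means (weight / length). Sample:
  cycle 0 → 0: weight = 6, length = 1, mean = 6/1 ≈ 6.000
  cycle 1 → 1: weight = 1, length = 1, mean = 1/1 ≈ 1.000
  cycle 2 → 2: weight = 4, length = 1, mean = 4/1 ≈ 4.000
  cycle 0 → 1 → 0: weight = 5, length = 2, mean = 5/2 ≈ 2.500
  cycle 0 → 2 → 0: weight = 8, length = 2, mean = 8/2 ≈ 4.000
  cycle 1 → 0 → 1: weight = 5, length = 2, mean = 5/2 ≈ 2.500
Minimum mean = 1.000, attained e.g. along the cycle 1 → 1 with weight 1 and length 1. So λ(A) = 1/1 = 1.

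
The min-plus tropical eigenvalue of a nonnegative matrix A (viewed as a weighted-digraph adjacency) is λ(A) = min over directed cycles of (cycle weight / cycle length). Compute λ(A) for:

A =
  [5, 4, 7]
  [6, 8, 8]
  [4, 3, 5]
λ(A) = 5

Enumerate directed cycles and compute their means (weight / length). Sample:
  cycle 0 → 0: weight = 5, length = 1, mean = 5/1 ≈ 5.000
  cycle 1 → 1: weight = 8, length = 1, mean = 8/1 ≈ 8.000
  cycle 2 → 2: weight = 5, length = 1, mean = 5/1 ≈ 5.000
  cycle 0 → 1 → 0: weight = 10, length = 2, mean = 10/2 ≈ 5.000
  cycle 0 → 2 → 0: weight = 11, length = 2, mean = 11/2 ≈ 5.500
  cycle 1 → 0 → 1: weight = 10, length = 2, mean = 10/2 ≈ 5.000
Minimum mean = 5.000, attained e.g. along the cycle 0 → 0 with weight 5 and length 1. So λ(A) = 5/1 = 5.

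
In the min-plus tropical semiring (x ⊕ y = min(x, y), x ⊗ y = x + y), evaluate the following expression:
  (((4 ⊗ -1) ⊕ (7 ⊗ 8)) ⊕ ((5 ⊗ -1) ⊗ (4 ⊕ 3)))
(((4 ⊗ -1) ⊕ (7 ⊗ 8)) ⊕ ((5 ⊗ -1) ⊗ (4 ⊕ 3))) = 3

Expand innermost to outermost. Recall ⊕ takes the minimum of its arguments and ⊗ takes their sum. Working out the expression (((4 ⊗ -1) ⊕ (7 ⊗ 8)) ⊕ ((5 ⊗ -1) ⊗ (4 ⊕ 3))) gives 3.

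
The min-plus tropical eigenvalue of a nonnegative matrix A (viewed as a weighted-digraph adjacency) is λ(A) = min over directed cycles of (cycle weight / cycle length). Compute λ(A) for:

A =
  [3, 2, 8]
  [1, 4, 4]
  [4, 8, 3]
λ(A) = 3/2

Enumerate directed cycles and compute their means (weight / length). Sample:
  cycle 0 → 0: weight = 3, length = 1, mean = 3/1 ≈ 3.000
  cycle 1 → 1: weight = 4, length = 1, mean = 4/1 ≈ 4.000
  cycle 2 → 2: weight = 3, length = 1, mean = 3/1 ≈ 3.000
  cycle 0 → 1 → 0: weight = 3, length = 2, mean = 3/2 ≈ 1.500
  cycle 0 → 2 → 0: weight = 12, length = 2, mean = 12/2 ≈ 6.000
  cycle 1 → 0 → 1: weight = 3, length = 2, mean = 3/2 ≈ 1.500
Minimum mean = 1.500, attained e.g. along the cycle 0 → 1 → 0 with weight 3 and length 2. So λ(A) = 3/2 = 3/2.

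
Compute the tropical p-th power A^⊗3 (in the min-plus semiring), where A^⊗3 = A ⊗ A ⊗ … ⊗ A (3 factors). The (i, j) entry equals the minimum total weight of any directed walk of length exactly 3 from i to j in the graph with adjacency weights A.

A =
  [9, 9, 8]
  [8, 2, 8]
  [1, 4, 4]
A^⊗3 =
  [13, 13, 16]
  [11, 6, 12]
  [9, 8, 12]

Each entry (A^⊗3)_ij equals the minimum over all length-3 walks i = v_0 → v_1 → … → v_3 = j of Σ_t A[v_t][v_{t+1}]. For example, for (i, j) = (0, 2) we minimise over 9 possible intermediate vertex sequences; the minimum is 16, attained along the walk 0 → 2 → 2 → 2.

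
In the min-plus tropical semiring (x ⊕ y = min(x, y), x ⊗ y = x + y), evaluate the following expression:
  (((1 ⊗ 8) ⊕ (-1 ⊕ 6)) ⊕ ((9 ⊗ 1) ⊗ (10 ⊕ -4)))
(((1 ⊗ 8) ⊕ (-1 ⊕ 6)) ⊕ ((9 ⊗ 1) ⊗ (10 ⊕ -4))) = -1

Expand innermost to outermost. Recall ⊕ takes the minimum of its arguments and ⊗ takes their sum. Working out the expression (((1 ⊗ 8) ⊕ (-1 ⊕ 6)) ⊕ ((9 ⊗ 1) ⊗ (10 ⊕ -4))) gives -1.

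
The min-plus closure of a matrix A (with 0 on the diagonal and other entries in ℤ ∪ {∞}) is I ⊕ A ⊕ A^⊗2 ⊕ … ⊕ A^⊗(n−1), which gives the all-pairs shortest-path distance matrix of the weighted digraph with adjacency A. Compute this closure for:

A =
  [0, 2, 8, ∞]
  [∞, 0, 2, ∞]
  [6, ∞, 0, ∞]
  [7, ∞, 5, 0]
Closure =
  [0, 2, 4, ∞]
  [8, 0, 2, ∞]
  [6, 8, 0, ∞]
  [7, 9, 5, 0]

This is the Floyd-Warshall all-pairs shortest-path computation. For each intermediate vertex k = 0, 1, …, 3, update dist[i][j] ← min(dist[i][j], dist[i][k] + dist[k][j]). The final matrix gives, for each (i, j), the minimum total weight of any directed path from i to j (possibly empty when i = j).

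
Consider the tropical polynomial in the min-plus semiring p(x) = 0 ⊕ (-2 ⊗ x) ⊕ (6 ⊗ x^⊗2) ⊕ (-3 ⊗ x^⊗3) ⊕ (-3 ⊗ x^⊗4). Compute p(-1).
p(-1) = -7

A tropical monomial a ⊗ x^⊗i evaluates to a + i · x. Evaluating each term at x = -1:
  Term 0 contributes 0 + 0 · -1 = 0
  Term 1 contributes -2 + 1 · -1 = -3
  Term 2 contributes 6 + 2 · -1 = 4
  Term 3 contributes -3 + 3 · -1 = -6
  Term 4 contributes -3 + 4 · -1 = -7
p(-1) = ⊕ of these = min[0, -3, 4, -6, -7] = -7.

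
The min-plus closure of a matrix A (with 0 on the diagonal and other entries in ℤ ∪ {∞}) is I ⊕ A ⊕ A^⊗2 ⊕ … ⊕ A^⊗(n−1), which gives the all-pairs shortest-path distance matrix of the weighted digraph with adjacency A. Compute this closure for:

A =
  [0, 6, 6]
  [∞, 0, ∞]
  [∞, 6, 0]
Closure =
  [0, 6, 6]
  [∞, 0, ∞]
  [∞, 6, 0]

This is the Floyd-Warshall all-pairs shortest-path computation. For each intermediate vertex k = 0, 1, …, 2, update dist[i][j] ← min(dist[i][j], dist[i][k] + dist[k][j]). The final matrix gives, for each (i, j), the minimum total weight of any directed path from i to j (possibly empty when i = j).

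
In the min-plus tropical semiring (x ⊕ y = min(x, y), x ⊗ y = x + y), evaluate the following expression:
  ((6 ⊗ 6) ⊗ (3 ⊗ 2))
((6 ⊗ 6) ⊗ (3 ⊗ 2)) = 17

Expand innermost to outermost. Recall ⊕ takes the minimum of its arguments and ⊗ takes their sum. Working out the expression ((6 ⊗ 6) ⊗ (3 ⊗ 2)) gives 17.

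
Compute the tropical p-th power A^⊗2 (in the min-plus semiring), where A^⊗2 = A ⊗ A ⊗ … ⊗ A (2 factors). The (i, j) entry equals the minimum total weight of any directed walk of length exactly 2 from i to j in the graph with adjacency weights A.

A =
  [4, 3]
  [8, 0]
A^⊗2 =
  [8, 3]
  [8, 0]

Each entry (A^⊗2)_ij equals the minimum over all length-2 walks i = v_0 → v_1 → … → v_2 = j of Σ_t A[v_t][v_{t+1}]. For example, for (i, j) = (0, 1) we minimise over 2 possible intermediate vertex sequences; the minimum is 3, attained along the walk 0 → 1 → 1.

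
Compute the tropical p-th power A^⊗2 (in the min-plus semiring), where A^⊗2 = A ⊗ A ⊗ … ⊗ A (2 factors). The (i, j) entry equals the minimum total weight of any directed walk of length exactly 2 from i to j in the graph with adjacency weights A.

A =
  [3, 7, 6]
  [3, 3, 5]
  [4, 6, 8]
A^⊗2 =
  [6, 10, 9]
  [6, 6, 8]
  [7, 9, 10]

Each entry (A^⊗2)_ij equals the minimum over all length-2 walks i = v_0 → v_1 → … → v_2 = j of Σ_t A[v_t][v_{t+1}]. For example, for (i, j) = (0, 2) we minimise over 3 possible intermediate vertex sequences; the minimum is 9, attained along the walk 0 → 0 → 2.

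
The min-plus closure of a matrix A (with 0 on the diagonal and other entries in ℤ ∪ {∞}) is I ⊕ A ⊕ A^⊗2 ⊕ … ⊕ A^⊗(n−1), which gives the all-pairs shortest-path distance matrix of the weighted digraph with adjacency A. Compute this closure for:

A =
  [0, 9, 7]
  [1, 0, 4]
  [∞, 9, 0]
Closure =
  [0, 9, 7]
  [1, 0, 4]
  [10, 9, 0]

This is the Floyd-Warshall all-pairs shortest-path computation. For each intermediate vertex k = 0, 1, …, 2, update dist[i][j] ← min(dist[i][j], dist[i][k] + dist[k][j]). The final matrix gives, for each (i, j), the minimum total weight of any directed path from i to j (possibly empty when i = j).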